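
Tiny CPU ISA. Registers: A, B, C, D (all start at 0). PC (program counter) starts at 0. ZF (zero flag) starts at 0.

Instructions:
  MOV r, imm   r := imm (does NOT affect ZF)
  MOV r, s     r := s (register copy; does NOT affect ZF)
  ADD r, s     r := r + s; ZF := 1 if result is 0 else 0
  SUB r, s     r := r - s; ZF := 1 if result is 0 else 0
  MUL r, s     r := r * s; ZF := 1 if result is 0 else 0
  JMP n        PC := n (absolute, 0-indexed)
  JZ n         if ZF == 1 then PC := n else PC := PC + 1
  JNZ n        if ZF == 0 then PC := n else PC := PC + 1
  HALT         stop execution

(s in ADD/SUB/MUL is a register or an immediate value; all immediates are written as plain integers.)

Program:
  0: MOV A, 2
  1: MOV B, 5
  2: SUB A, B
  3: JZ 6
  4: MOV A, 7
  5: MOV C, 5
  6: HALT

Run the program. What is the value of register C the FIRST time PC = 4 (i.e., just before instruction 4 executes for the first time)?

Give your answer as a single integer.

Step 1: PC=0 exec 'MOV A, 2'. After: A=2 B=0 C=0 D=0 ZF=0 PC=1
Step 2: PC=1 exec 'MOV B, 5'. After: A=2 B=5 C=0 D=0 ZF=0 PC=2
Step 3: PC=2 exec 'SUB A, B'. After: A=-3 B=5 C=0 D=0 ZF=0 PC=3
Step 4: PC=3 exec 'JZ 6'. After: A=-3 B=5 C=0 D=0 ZF=0 PC=4
First time PC=4: C=0

0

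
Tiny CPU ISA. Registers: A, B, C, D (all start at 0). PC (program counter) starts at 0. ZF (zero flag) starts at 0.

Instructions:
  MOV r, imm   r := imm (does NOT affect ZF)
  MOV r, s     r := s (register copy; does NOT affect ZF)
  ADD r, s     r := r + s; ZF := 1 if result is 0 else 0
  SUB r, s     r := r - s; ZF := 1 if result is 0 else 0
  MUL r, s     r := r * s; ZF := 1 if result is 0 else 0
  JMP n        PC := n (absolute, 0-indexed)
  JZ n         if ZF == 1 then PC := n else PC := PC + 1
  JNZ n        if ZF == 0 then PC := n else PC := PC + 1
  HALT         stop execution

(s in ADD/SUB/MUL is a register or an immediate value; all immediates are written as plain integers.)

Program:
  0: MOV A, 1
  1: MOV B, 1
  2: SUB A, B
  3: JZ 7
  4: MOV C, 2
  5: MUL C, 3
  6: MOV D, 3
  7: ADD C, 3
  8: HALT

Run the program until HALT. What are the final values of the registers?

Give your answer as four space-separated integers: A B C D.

Step 1: PC=0 exec 'MOV A, 1'. After: A=1 B=0 C=0 D=0 ZF=0 PC=1
Step 2: PC=1 exec 'MOV B, 1'. After: A=1 B=1 C=0 D=0 ZF=0 PC=2
Step 3: PC=2 exec 'SUB A, B'. After: A=0 B=1 C=0 D=0 ZF=1 PC=3
Step 4: PC=3 exec 'JZ 7'. After: A=0 B=1 C=0 D=0 ZF=1 PC=7
Step 5: PC=7 exec 'ADD C, 3'. After: A=0 B=1 C=3 D=0 ZF=0 PC=8
Step 6: PC=8 exec 'HALT'. After: A=0 B=1 C=3 D=0 ZF=0 PC=8 HALTED

Answer: 0 1 3 0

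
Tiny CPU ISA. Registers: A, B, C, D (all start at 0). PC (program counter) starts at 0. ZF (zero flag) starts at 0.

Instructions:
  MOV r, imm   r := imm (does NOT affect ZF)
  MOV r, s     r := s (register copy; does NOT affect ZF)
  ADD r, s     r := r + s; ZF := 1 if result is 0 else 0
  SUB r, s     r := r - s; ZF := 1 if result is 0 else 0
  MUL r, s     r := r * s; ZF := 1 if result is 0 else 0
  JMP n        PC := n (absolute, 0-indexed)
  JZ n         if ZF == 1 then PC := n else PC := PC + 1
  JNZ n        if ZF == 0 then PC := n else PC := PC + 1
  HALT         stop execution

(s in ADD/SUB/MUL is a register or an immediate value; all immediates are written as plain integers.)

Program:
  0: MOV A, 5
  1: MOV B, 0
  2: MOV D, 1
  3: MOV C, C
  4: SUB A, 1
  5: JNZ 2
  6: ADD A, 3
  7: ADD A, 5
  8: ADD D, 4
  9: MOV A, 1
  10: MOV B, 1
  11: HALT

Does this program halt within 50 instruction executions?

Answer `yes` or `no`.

Step 1: PC=0 exec 'MOV A, 5'. After: A=5 B=0 C=0 D=0 ZF=0 PC=1
Step 2: PC=1 exec 'MOV B, 0'. After: A=5 B=0 C=0 D=0 ZF=0 PC=2
Step 3: PC=2 exec 'MOV D, 1'. After: A=5 B=0 C=0 D=1 ZF=0 PC=3
Step 4: PC=3 exec 'MOV C, C'. After: A=5 B=0 C=0 D=1 ZF=0 PC=4
Step 5: PC=4 exec 'SUB A, 1'. After: A=4 B=0 C=0 D=1 ZF=0 PC=5
Step 6: PC=5 exec 'JNZ 2'. After: A=4 B=0 C=0 D=1 ZF=0 PC=2
Step 7: PC=2 exec 'MOV D, 1'. After: A=4 B=0 C=0 D=1 ZF=0 PC=3
Step 8: PC=3 exec 'MOV C, C'. After: A=4 B=0 C=0 D=1 ZF=0 PC=4
Step 9: PC=4 exec 'SUB A, 1'. After: A=3 B=0 C=0 D=1 ZF=0 PC=5
Step 10: PC=5 exec 'JNZ 2'. After: A=3 B=0 C=0 D=1 ZF=0 PC=2
Step 11: PC=2 exec 'MOV D, 1'. After: A=3 B=0 C=0 D=1 ZF=0 PC=3
Step 12: PC=3 exec 'MOV C, C'. After: A=3 B=0 C=0 D=1 ZF=0 PC=4
Step 13: PC=4 exec 'SUB A, 1'. After: A=2 B=0 C=0 D=1 ZF=0 PC=5
Step 14: PC=5 exec 'JNZ 2'. After: A=2 B=0 C=0 D=1 ZF=0 PC=2
Step 15: PC=2 exec 'MOV D, 1'. After: A=2 B=0 C=0 D=1 ZF=0 PC=3
Step 16: PC=3 exec 'MOV C, C'. After: A=2 B=0 C=0 D=1 ZF=0 PC=4
Step 17: PC=4 exec 'SUB A, 1'. After: A=1 B=0 C=0 D=1 ZF=0 PC=5
Step 18: PC=5 exec 'JNZ 2'. After: A=1 B=0 C=0 D=1 ZF=0 PC=2
Step 19: PC=2 exec 'MOV D, 1'. After: A=1 B=0 C=0 D=1 ZF=0 PC=3
Step 20: PC=3 exec 'MOV C, C'. After: A=1 B=0 C=0 D=1 ZF=0 PC=4
Step 21: PC=4 exec 'SUB A, 1'. After: A=0 B=0 C=0 D=1 ZF=1 PC=5
Step 22: PC=5 exec 'JNZ 2'. After: A=0 B=0 C=0 D=1 ZF=1 PC=6
Step 23: PC=6 exec 'ADD A, 3'. After: A=3 B=0 C=0 D=1 ZF=0 PC=7
Step 24: PC=7 exec 'ADD A, 5'. After: A=8 B=0 C=0 D=1 ZF=0 PC=8
Step 25: PC=8 exec 'ADD D, 4'. After: A=8 B=0 C=0 D=5 ZF=0 PC=9
Step 26: PC=9 exec 'MOV A, 1'. After: A=1 B=0 C=0 D=5 ZF=0 PC=10
Step 27: PC=10 exec 'MOV B, 1'. After: A=1 B=1 C=0 D=5 ZF=0 PC=11
Step 28: PC=11 exec 'HALT'. After: A=1 B=1 C=0 D=5 ZF=0 PC=11 HALTED

Answer: yes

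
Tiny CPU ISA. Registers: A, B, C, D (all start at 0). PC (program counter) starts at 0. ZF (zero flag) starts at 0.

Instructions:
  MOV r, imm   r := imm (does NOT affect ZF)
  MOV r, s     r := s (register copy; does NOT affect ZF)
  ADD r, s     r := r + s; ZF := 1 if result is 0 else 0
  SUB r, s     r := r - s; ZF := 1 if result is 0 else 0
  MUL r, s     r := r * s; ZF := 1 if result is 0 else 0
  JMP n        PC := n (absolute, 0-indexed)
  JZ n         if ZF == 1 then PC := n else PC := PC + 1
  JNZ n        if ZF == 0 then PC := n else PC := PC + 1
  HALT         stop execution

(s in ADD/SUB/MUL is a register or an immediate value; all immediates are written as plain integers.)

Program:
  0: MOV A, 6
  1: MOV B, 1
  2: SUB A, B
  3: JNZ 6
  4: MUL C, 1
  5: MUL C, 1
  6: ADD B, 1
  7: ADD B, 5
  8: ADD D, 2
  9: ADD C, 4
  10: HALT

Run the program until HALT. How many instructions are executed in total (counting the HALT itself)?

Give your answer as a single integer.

Answer: 9

Derivation:
Step 1: PC=0 exec 'MOV A, 6'. After: A=6 B=0 C=0 D=0 ZF=0 PC=1
Step 2: PC=1 exec 'MOV B, 1'. After: A=6 B=1 C=0 D=0 ZF=0 PC=2
Step 3: PC=2 exec 'SUB A, B'. After: A=5 B=1 C=0 D=0 ZF=0 PC=3
Step 4: PC=3 exec 'JNZ 6'. After: A=5 B=1 C=0 D=0 ZF=0 PC=6
Step 5: PC=6 exec 'ADD B, 1'. After: A=5 B=2 C=0 D=0 ZF=0 PC=7
Step 6: PC=7 exec 'ADD B, 5'. After: A=5 B=7 C=0 D=0 ZF=0 PC=8
Step 7: PC=8 exec 'ADD D, 2'. After: A=5 B=7 C=0 D=2 ZF=0 PC=9
Step 8: PC=9 exec 'ADD C, 4'. After: A=5 B=7 C=4 D=2 ZF=0 PC=10
Step 9: PC=10 exec 'HALT'. After: A=5 B=7 C=4 D=2 ZF=0 PC=10 HALTED
Total instructions executed: 9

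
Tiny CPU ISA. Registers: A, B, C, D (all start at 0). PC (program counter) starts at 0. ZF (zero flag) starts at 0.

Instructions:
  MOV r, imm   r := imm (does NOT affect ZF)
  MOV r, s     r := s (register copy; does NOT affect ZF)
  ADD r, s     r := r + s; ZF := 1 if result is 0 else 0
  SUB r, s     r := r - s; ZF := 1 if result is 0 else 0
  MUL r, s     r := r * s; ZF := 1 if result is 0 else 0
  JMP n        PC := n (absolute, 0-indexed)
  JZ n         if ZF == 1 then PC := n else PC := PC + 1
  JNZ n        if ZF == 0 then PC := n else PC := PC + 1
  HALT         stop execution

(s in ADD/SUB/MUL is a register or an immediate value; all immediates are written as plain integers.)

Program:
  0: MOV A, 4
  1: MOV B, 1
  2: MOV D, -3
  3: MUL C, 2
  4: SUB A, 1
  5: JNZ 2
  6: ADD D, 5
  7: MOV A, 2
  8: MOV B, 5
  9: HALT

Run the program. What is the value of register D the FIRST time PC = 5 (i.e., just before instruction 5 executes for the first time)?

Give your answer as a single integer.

Step 1: PC=0 exec 'MOV A, 4'. After: A=4 B=0 C=0 D=0 ZF=0 PC=1
Step 2: PC=1 exec 'MOV B, 1'. After: A=4 B=1 C=0 D=0 ZF=0 PC=2
Step 3: PC=2 exec 'MOV D, -3'. After: A=4 B=1 C=0 D=-3 ZF=0 PC=3
Step 4: PC=3 exec 'MUL C, 2'. After: A=4 B=1 C=0 D=-3 ZF=1 PC=4
Step 5: PC=4 exec 'SUB A, 1'. After: A=3 B=1 C=0 D=-3 ZF=0 PC=5
First time PC=5: D=-3

-3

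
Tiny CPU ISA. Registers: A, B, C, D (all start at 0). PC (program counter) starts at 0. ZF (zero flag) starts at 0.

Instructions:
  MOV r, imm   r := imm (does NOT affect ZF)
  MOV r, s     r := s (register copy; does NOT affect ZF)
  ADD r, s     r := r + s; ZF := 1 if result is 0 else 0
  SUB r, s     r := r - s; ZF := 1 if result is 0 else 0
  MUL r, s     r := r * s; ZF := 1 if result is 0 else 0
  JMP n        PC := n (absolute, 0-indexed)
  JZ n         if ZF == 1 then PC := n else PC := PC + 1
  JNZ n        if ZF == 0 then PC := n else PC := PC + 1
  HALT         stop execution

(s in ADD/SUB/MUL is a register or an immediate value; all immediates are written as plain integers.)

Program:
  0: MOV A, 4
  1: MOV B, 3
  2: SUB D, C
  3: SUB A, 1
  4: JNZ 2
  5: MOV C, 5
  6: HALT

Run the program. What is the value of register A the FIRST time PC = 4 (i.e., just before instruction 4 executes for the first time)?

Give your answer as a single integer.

Step 1: PC=0 exec 'MOV A, 4'. After: A=4 B=0 C=0 D=0 ZF=0 PC=1
Step 2: PC=1 exec 'MOV B, 3'. After: A=4 B=3 C=0 D=0 ZF=0 PC=2
Step 3: PC=2 exec 'SUB D, C'. After: A=4 B=3 C=0 D=0 ZF=1 PC=3
Step 4: PC=3 exec 'SUB A, 1'. After: A=3 B=3 C=0 D=0 ZF=0 PC=4
First time PC=4: A=3

3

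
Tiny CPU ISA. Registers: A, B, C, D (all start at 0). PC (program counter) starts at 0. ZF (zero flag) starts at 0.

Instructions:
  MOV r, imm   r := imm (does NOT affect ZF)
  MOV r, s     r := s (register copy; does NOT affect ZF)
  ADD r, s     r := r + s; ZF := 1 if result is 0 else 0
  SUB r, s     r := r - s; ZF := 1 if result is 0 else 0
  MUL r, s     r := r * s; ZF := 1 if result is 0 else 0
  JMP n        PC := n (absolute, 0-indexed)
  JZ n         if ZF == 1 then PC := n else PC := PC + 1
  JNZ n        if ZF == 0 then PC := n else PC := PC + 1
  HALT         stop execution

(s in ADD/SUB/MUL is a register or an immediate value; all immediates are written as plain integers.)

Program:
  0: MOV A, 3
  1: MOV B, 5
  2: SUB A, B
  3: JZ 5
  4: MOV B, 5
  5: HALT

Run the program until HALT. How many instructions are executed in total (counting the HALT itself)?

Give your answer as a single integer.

Step 1: PC=0 exec 'MOV A, 3'. After: A=3 B=0 C=0 D=0 ZF=0 PC=1
Step 2: PC=1 exec 'MOV B, 5'. After: A=3 B=5 C=0 D=0 ZF=0 PC=2
Step 3: PC=2 exec 'SUB A, B'. After: A=-2 B=5 C=0 D=0 ZF=0 PC=3
Step 4: PC=3 exec 'JZ 5'. After: A=-2 B=5 C=0 D=0 ZF=0 PC=4
Step 5: PC=4 exec 'MOV B, 5'. After: A=-2 B=5 C=0 D=0 ZF=0 PC=5
Step 6: PC=5 exec 'HALT'. After: A=-2 B=5 C=0 D=0 ZF=0 PC=5 HALTED
Total instructions executed: 6

Answer: 6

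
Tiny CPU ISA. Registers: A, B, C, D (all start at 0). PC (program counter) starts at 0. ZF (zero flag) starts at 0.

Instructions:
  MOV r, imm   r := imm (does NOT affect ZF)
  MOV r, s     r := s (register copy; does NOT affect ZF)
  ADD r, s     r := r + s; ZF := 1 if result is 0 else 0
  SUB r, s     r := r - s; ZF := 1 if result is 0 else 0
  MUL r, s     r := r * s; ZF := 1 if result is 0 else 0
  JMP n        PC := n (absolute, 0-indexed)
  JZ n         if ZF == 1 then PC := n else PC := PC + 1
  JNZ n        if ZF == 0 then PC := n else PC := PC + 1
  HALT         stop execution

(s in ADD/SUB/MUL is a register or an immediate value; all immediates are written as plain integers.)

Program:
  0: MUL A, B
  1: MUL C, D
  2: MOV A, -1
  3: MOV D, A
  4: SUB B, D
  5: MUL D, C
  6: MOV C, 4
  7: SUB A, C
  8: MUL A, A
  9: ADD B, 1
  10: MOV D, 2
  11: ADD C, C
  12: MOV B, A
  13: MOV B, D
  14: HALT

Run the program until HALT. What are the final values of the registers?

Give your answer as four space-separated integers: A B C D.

Step 1: PC=0 exec 'MUL A, B'. After: A=0 B=0 C=0 D=0 ZF=1 PC=1
Step 2: PC=1 exec 'MUL C, D'. After: A=0 B=0 C=0 D=0 ZF=1 PC=2
Step 3: PC=2 exec 'MOV A, -1'. After: A=-1 B=0 C=0 D=0 ZF=1 PC=3
Step 4: PC=3 exec 'MOV D, A'. After: A=-1 B=0 C=0 D=-1 ZF=1 PC=4
Step 5: PC=4 exec 'SUB B, D'. After: A=-1 B=1 C=0 D=-1 ZF=0 PC=5
Step 6: PC=5 exec 'MUL D, C'. After: A=-1 B=1 C=0 D=0 ZF=1 PC=6
Step 7: PC=6 exec 'MOV C, 4'. After: A=-1 B=1 C=4 D=0 ZF=1 PC=7
Step 8: PC=7 exec 'SUB A, C'. After: A=-5 B=1 C=4 D=0 ZF=0 PC=8
Step 9: PC=8 exec 'MUL A, A'. After: A=25 B=1 C=4 D=0 ZF=0 PC=9
Step 10: PC=9 exec 'ADD B, 1'. After: A=25 B=2 C=4 D=0 ZF=0 PC=10
Step 11: PC=10 exec 'MOV D, 2'. After: A=25 B=2 C=4 D=2 ZF=0 PC=11
Step 12: PC=11 exec 'ADD C, C'. After: A=25 B=2 C=8 D=2 ZF=0 PC=12
Step 13: PC=12 exec 'MOV B, A'. After: A=25 B=25 C=8 D=2 ZF=0 PC=13
Step 14: PC=13 exec 'MOV B, D'. After: A=25 B=2 C=8 D=2 ZF=0 PC=14
Step 15: PC=14 exec 'HALT'. After: A=25 B=2 C=8 D=2 ZF=0 PC=14 HALTED

Answer: 25 2 8 2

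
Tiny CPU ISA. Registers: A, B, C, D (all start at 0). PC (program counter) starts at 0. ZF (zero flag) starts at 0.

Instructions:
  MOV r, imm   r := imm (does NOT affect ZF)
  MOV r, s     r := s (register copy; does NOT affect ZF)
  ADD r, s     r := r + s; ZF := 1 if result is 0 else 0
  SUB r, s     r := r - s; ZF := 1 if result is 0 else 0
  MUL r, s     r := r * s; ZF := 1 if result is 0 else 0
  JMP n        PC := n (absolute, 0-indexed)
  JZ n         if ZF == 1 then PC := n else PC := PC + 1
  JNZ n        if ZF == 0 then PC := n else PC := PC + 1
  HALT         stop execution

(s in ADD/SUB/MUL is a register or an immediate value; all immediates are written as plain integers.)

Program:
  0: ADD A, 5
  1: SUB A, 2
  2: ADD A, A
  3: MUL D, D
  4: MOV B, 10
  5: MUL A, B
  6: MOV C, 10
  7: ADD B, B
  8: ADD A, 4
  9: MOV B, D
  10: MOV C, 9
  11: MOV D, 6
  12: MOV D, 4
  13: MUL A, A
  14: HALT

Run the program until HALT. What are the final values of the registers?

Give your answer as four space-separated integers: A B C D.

Step 1: PC=0 exec 'ADD A, 5'. After: A=5 B=0 C=0 D=0 ZF=0 PC=1
Step 2: PC=1 exec 'SUB A, 2'. After: A=3 B=0 C=0 D=0 ZF=0 PC=2
Step 3: PC=2 exec 'ADD A, A'. After: A=6 B=0 C=0 D=0 ZF=0 PC=3
Step 4: PC=3 exec 'MUL D, D'. After: A=6 B=0 C=0 D=0 ZF=1 PC=4
Step 5: PC=4 exec 'MOV B, 10'. After: A=6 B=10 C=0 D=0 ZF=1 PC=5
Step 6: PC=5 exec 'MUL A, B'. After: A=60 B=10 C=0 D=0 ZF=0 PC=6
Step 7: PC=6 exec 'MOV C, 10'. After: A=60 B=10 C=10 D=0 ZF=0 PC=7
Step 8: PC=7 exec 'ADD B, B'. After: A=60 B=20 C=10 D=0 ZF=0 PC=8
Step 9: PC=8 exec 'ADD A, 4'. After: A=64 B=20 C=10 D=0 ZF=0 PC=9
Step 10: PC=9 exec 'MOV B, D'. After: A=64 B=0 C=10 D=0 ZF=0 PC=10
Step 11: PC=10 exec 'MOV C, 9'. After: A=64 B=0 C=9 D=0 ZF=0 PC=11
Step 12: PC=11 exec 'MOV D, 6'. After: A=64 B=0 C=9 D=6 ZF=0 PC=12
Step 13: PC=12 exec 'MOV D, 4'. After: A=64 B=0 C=9 D=4 ZF=0 PC=13
Step 14: PC=13 exec 'MUL A, A'. After: A=4096 B=0 C=9 D=4 ZF=0 PC=14
Step 15: PC=14 exec 'HALT'. After: A=4096 B=0 C=9 D=4 ZF=0 PC=14 HALTED

Answer: 4096 0 9 4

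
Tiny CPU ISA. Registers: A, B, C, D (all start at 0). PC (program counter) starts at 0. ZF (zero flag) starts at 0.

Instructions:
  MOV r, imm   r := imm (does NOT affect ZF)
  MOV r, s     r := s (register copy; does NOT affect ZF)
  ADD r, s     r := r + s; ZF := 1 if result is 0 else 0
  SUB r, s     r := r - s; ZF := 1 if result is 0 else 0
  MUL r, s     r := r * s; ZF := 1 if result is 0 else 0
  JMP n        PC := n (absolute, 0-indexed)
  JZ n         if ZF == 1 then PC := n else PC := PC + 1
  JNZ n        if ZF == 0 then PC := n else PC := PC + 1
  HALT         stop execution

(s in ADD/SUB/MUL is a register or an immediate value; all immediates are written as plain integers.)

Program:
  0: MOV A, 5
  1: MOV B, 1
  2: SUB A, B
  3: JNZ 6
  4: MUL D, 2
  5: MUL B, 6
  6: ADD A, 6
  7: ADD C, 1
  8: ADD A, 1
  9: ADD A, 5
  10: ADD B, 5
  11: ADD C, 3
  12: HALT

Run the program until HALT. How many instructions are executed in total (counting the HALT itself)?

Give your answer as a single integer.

Answer: 11

Derivation:
Step 1: PC=0 exec 'MOV A, 5'. After: A=5 B=0 C=0 D=0 ZF=0 PC=1
Step 2: PC=1 exec 'MOV B, 1'. After: A=5 B=1 C=0 D=0 ZF=0 PC=2
Step 3: PC=2 exec 'SUB A, B'. After: A=4 B=1 C=0 D=0 ZF=0 PC=3
Step 4: PC=3 exec 'JNZ 6'. After: A=4 B=1 C=0 D=0 ZF=0 PC=6
Step 5: PC=6 exec 'ADD A, 6'. After: A=10 B=1 C=0 D=0 ZF=0 PC=7
Step 6: PC=7 exec 'ADD C, 1'. After: A=10 B=1 C=1 D=0 ZF=0 PC=8
Step 7: PC=8 exec 'ADD A, 1'. After: A=11 B=1 C=1 D=0 ZF=0 PC=9
Step 8: PC=9 exec 'ADD A, 5'. After: A=16 B=1 C=1 D=0 ZF=0 PC=10
Step 9: PC=10 exec 'ADD B, 5'. After: A=16 B=6 C=1 D=0 ZF=0 PC=11
Step 10: PC=11 exec 'ADD C, 3'. After: A=16 B=6 C=4 D=0 ZF=0 PC=12
Step 11: PC=12 exec 'HALT'. After: A=16 B=6 C=4 D=0 ZF=0 PC=12 HALTED
Total instructions executed: 11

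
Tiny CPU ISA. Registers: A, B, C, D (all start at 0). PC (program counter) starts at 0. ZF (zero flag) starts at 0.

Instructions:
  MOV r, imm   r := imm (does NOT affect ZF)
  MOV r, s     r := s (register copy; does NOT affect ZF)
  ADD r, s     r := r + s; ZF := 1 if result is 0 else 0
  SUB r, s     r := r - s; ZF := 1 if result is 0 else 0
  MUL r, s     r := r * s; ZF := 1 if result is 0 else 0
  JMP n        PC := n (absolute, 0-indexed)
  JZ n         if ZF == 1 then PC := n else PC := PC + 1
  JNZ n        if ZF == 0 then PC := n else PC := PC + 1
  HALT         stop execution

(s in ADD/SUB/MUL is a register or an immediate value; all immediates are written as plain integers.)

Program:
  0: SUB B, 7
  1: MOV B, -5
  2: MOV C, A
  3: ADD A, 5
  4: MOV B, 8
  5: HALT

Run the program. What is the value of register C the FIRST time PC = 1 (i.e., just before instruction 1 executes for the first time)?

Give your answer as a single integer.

Step 1: PC=0 exec 'SUB B, 7'. After: A=0 B=-7 C=0 D=0 ZF=0 PC=1
First time PC=1: C=0

0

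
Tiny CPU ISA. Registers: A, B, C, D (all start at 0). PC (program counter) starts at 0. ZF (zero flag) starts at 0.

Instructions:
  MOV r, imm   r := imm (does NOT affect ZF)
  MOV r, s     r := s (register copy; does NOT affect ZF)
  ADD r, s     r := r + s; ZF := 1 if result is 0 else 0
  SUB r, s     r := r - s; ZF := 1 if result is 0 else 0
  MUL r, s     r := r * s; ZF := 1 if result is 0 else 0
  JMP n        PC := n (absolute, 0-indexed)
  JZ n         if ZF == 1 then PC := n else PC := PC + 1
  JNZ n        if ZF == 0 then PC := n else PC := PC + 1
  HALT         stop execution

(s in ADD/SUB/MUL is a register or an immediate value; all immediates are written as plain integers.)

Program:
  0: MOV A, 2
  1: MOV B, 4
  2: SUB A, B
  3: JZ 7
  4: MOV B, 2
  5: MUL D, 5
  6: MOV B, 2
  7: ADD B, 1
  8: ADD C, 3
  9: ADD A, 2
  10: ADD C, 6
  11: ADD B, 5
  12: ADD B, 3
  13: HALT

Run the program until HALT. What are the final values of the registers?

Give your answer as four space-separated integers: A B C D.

Step 1: PC=0 exec 'MOV A, 2'. After: A=2 B=0 C=0 D=0 ZF=0 PC=1
Step 2: PC=1 exec 'MOV B, 4'. After: A=2 B=4 C=0 D=0 ZF=0 PC=2
Step 3: PC=2 exec 'SUB A, B'. After: A=-2 B=4 C=0 D=0 ZF=0 PC=3
Step 4: PC=3 exec 'JZ 7'. After: A=-2 B=4 C=0 D=0 ZF=0 PC=4
Step 5: PC=4 exec 'MOV B, 2'. After: A=-2 B=2 C=0 D=0 ZF=0 PC=5
Step 6: PC=5 exec 'MUL D, 5'. After: A=-2 B=2 C=0 D=0 ZF=1 PC=6
Step 7: PC=6 exec 'MOV B, 2'. After: A=-2 B=2 C=0 D=0 ZF=1 PC=7
Step 8: PC=7 exec 'ADD B, 1'. After: A=-2 B=3 C=0 D=0 ZF=0 PC=8
Step 9: PC=8 exec 'ADD C, 3'. After: A=-2 B=3 C=3 D=0 ZF=0 PC=9
Step 10: PC=9 exec 'ADD A, 2'. After: A=0 B=3 C=3 D=0 ZF=1 PC=10
Step 11: PC=10 exec 'ADD C, 6'. After: A=0 B=3 C=9 D=0 ZF=0 PC=11
Step 12: PC=11 exec 'ADD B, 5'. After: A=0 B=8 C=9 D=0 ZF=0 PC=12
Step 13: PC=12 exec 'ADD B, 3'. After: A=0 B=11 C=9 D=0 ZF=0 PC=13
Step 14: PC=13 exec 'HALT'. After: A=0 B=11 C=9 D=0 ZF=0 PC=13 HALTED

Answer: 0 11 9 0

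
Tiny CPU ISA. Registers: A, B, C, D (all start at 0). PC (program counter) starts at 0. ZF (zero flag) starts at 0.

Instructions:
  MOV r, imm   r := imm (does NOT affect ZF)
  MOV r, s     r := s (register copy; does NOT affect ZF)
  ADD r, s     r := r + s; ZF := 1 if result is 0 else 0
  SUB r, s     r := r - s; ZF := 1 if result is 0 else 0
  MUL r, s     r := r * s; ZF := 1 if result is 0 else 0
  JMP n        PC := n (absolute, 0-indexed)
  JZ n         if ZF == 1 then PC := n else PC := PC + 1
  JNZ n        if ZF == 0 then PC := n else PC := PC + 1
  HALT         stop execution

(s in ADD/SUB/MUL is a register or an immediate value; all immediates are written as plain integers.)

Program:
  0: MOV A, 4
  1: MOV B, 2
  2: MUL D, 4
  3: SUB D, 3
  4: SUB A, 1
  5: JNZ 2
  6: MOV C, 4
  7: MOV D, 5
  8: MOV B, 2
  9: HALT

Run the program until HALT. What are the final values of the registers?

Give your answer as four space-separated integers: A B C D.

Step 1: PC=0 exec 'MOV A, 4'. After: A=4 B=0 C=0 D=0 ZF=0 PC=1
Step 2: PC=1 exec 'MOV B, 2'. After: A=4 B=2 C=0 D=0 ZF=0 PC=2
Step 3: PC=2 exec 'MUL D, 4'. After: A=4 B=2 C=0 D=0 ZF=1 PC=3
Step 4: PC=3 exec 'SUB D, 3'. After: A=4 B=2 C=0 D=-3 ZF=0 PC=4
Step 5: PC=4 exec 'SUB A, 1'. After: A=3 B=2 C=0 D=-3 ZF=0 PC=5
Step 6: PC=5 exec 'JNZ 2'. After: A=3 B=2 C=0 D=-3 ZF=0 PC=2
Step 7: PC=2 exec 'MUL D, 4'. After: A=3 B=2 C=0 D=-12 ZF=0 PC=3
Step 8: PC=3 exec 'SUB D, 3'. After: A=3 B=2 C=0 D=-15 ZF=0 PC=4
Step 9: PC=4 exec 'SUB A, 1'. After: A=2 B=2 C=0 D=-15 ZF=0 PC=5
Step 10: PC=5 exec 'JNZ 2'. After: A=2 B=2 C=0 D=-15 ZF=0 PC=2
Step 11: PC=2 exec 'MUL D, 4'. After: A=2 B=2 C=0 D=-60 ZF=0 PC=3
Step 12: PC=3 exec 'SUB D, 3'. After: A=2 B=2 C=0 D=-63 ZF=0 PC=4
Step 13: PC=4 exec 'SUB A, 1'. After: A=1 B=2 C=0 D=-63 ZF=0 PC=5
Step 14: PC=5 exec 'JNZ 2'. After: A=1 B=2 C=0 D=-63 ZF=0 PC=2
Step 15: PC=2 exec 'MUL D, 4'. After: A=1 B=2 C=0 D=-252 ZF=0 PC=3
Step 16: PC=3 exec 'SUB D, 3'. After: A=1 B=2 C=0 D=-255 ZF=0 PC=4
Step 17: PC=4 exec 'SUB A, 1'. After: A=0 B=2 C=0 D=-255 ZF=1 PC=5
Step 18: PC=5 exec 'JNZ 2'. After: A=0 B=2 C=0 D=-255 ZF=1 PC=6
Step 19: PC=6 exec 'MOV C, 4'. After: A=0 B=2 C=4 D=-255 ZF=1 PC=7
Step 20: PC=7 exec 'MOV D, 5'. After: A=0 B=2 C=4 D=5 ZF=1 PC=8
Step 21: PC=8 exec 'MOV B, 2'. After: A=0 B=2 C=4 D=5 ZF=1 PC=9
Step 22: PC=9 exec 'HALT'. After: A=0 B=2 C=4 D=5 ZF=1 PC=9 HALTED

Answer: 0 2 4 5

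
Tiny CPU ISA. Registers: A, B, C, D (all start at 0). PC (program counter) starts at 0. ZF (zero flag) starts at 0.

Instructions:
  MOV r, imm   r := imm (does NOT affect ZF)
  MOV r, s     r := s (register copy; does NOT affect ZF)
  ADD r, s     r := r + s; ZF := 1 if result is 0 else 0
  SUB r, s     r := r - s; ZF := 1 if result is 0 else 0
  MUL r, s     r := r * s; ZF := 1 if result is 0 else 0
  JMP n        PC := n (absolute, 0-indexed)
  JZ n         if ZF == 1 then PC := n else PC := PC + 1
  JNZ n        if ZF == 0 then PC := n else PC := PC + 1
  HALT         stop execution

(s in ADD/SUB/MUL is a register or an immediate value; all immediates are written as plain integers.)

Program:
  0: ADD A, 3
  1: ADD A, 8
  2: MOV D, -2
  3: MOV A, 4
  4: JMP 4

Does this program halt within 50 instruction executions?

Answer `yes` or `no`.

Answer: no

Derivation:
Step 1: PC=0 exec 'ADD A, 3'. After: A=3 B=0 C=0 D=0 ZF=0 PC=1
Step 2: PC=1 exec 'ADD A, 8'. After: A=11 B=0 C=0 D=0 ZF=0 PC=2
Step 3: PC=2 exec 'MOV D, -2'. After: A=11 B=0 C=0 D=-2 ZF=0 PC=3
Step 4: PC=3 exec 'MOV A, 4'. After: A=4 B=0 C=0 D=-2 ZF=0 PC=4
Step 5: PC=4 exec 'JMP 4'. After: A=4 B=0 C=0 D=-2 ZF=0 PC=4
State after step 5 equals state after step 4: the program is in a cycle of length 1 and will never halt.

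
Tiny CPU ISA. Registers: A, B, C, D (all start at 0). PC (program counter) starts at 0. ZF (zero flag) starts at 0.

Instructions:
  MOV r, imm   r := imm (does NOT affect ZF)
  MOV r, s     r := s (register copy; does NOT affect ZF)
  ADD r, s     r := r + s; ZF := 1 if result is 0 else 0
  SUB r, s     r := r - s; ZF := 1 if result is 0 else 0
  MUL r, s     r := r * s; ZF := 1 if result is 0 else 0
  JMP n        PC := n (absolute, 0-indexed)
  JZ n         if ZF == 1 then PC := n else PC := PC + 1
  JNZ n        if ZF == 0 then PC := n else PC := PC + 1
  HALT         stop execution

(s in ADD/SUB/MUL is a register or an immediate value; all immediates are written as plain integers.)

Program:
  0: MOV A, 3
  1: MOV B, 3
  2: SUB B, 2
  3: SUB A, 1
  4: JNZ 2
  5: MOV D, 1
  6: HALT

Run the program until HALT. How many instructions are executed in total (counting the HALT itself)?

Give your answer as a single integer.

Step 1: PC=0 exec 'MOV A, 3'. After: A=3 B=0 C=0 D=0 ZF=0 PC=1
Step 2: PC=1 exec 'MOV B, 3'. After: A=3 B=3 C=0 D=0 ZF=0 PC=2
Step 3: PC=2 exec 'SUB B, 2'. After: A=3 B=1 C=0 D=0 ZF=0 PC=3
Step 4: PC=3 exec 'SUB A, 1'. After: A=2 B=1 C=0 D=0 ZF=0 PC=4
Step 5: PC=4 exec 'JNZ 2'. After: A=2 B=1 C=0 D=0 ZF=0 PC=2
Step 6: PC=2 exec 'SUB B, 2'. After: A=2 B=-1 C=0 D=0 ZF=0 PC=3
Step 7: PC=3 exec 'SUB A, 1'. After: A=1 B=-1 C=0 D=0 ZF=0 PC=4
Step 8: PC=4 exec 'JNZ 2'. After: A=1 B=-1 C=0 D=0 ZF=0 PC=2
Step 9: PC=2 exec 'SUB B, 2'. After: A=1 B=-3 C=0 D=0 ZF=0 PC=3
Step 10: PC=3 exec 'SUB A, 1'. After: A=0 B=-3 C=0 D=0 ZF=1 PC=4
Step 11: PC=4 exec 'JNZ 2'. After: A=0 B=-3 C=0 D=0 ZF=1 PC=5
Step 12: PC=5 exec 'MOV D, 1'. After: A=0 B=-3 C=0 D=1 ZF=1 PC=6
Step 13: PC=6 exec 'HALT'. After: A=0 B=-3 C=0 D=1 ZF=1 PC=6 HALTED
Total instructions executed: 13

Answer: 13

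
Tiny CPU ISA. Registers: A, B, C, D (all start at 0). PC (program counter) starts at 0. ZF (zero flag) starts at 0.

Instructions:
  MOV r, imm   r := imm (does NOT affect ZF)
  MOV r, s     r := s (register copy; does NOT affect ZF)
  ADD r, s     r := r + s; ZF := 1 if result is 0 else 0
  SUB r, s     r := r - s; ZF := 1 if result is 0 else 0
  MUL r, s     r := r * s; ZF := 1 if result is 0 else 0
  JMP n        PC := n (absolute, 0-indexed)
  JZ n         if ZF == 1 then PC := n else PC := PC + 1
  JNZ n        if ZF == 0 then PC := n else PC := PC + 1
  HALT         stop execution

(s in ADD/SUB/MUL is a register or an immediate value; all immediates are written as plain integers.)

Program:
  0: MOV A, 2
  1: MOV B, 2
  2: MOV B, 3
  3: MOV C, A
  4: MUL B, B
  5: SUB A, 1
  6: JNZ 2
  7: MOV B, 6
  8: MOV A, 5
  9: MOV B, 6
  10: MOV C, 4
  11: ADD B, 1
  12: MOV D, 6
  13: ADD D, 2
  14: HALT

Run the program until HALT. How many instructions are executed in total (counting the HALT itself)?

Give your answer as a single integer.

Answer: 20

Derivation:
Step 1: PC=0 exec 'MOV A, 2'. After: A=2 B=0 C=0 D=0 ZF=0 PC=1
Step 2: PC=1 exec 'MOV B, 2'. After: A=2 B=2 C=0 D=0 ZF=0 PC=2
Step 3: PC=2 exec 'MOV B, 3'. After: A=2 B=3 C=0 D=0 ZF=0 PC=3
Step 4: PC=3 exec 'MOV C, A'. After: A=2 B=3 C=2 D=0 ZF=0 PC=4
Step 5: PC=4 exec 'MUL B, B'. After: A=2 B=9 C=2 D=0 ZF=0 PC=5
Step 6: PC=5 exec 'SUB A, 1'. After: A=1 B=9 C=2 D=0 ZF=0 PC=6
Step 7: PC=6 exec 'JNZ 2'. After: A=1 B=9 C=2 D=0 ZF=0 PC=2
Step 8: PC=2 exec 'MOV B, 3'. After: A=1 B=3 C=2 D=0 ZF=0 PC=3
Step 9: PC=3 exec 'MOV C, A'. After: A=1 B=3 C=1 D=0 ZF=0 PC=4
Step 10: PC=4 exec 'MUL B, B'. After: A=1 B=9 C=1 D=0 ZF=0 PC=5
Step 11: PC=5 exec 'SUB A, 1'. After: A=0 B=9 C=1 D=0 ZF=1 PC=6
Step 12: PC=6 exec 'JNZ 2'. After: A=0 B=9 C=1 D=0 ZF=1 PC=7
Step 13: PC=7 exec 'MOV B, 6'. After: A=0 B=6 C=1 D=0 ZF=1 PC=8
Step 14: PC=8 exec 'MOV A, 5'. After: A=5 B=6 C=1 D=0 ZF=1 PC=9
Step 15: PC=9 exec 'MOV B, 6'. After: A=5 B=6 C=1 D=0 ZF=1 PC=10
Step 16: PC=10 exec 'MOV C, 4'. After: A=5 B=6 C=4 D=0 ZF=1 PC=11
Step 17: PC=11 exec 'ADD B, 1'. After: A=5 B=7 C=4 D=0 ZF=0 PC=12
Step 18: PC=12 exec 'MOV D, 6'. After: A=5 B=7 C=4 D=6 ZF=0 PC=13
Step 19: PC=13 exec 'ADD D, 2'. After: A=5 B=7 C=4 D=8 ZF=0 PC=14
Step 20: PC=14 exec 'HALT'. After: A=5 B=7 C=4 D=8 ZF=0 PC=14 HALTED
Total instructions executed: 20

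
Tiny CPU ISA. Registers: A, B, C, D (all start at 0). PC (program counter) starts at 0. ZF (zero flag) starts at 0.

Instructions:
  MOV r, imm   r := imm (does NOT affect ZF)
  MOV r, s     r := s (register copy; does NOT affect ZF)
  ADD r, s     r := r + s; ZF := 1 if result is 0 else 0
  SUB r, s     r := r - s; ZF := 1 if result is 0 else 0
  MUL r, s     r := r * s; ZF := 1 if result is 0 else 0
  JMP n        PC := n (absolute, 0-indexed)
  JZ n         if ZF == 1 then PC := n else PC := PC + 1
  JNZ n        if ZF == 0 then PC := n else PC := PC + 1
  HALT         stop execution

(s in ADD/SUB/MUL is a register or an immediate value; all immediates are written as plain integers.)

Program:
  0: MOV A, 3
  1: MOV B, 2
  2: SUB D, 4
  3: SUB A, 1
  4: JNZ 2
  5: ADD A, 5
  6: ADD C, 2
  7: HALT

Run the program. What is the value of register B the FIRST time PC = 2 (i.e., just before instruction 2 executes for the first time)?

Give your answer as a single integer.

Step 1: PC=0 exec 'MOV A, 3'. After: A=3 B=0 C=0 D=0 ZF=0 PC=1
Step 2: PC=1 exec 'MOV B, 2'. After: A=3 B=2 C=0 D=0 ZF=0 PC=2
First time PC=2: B=2

2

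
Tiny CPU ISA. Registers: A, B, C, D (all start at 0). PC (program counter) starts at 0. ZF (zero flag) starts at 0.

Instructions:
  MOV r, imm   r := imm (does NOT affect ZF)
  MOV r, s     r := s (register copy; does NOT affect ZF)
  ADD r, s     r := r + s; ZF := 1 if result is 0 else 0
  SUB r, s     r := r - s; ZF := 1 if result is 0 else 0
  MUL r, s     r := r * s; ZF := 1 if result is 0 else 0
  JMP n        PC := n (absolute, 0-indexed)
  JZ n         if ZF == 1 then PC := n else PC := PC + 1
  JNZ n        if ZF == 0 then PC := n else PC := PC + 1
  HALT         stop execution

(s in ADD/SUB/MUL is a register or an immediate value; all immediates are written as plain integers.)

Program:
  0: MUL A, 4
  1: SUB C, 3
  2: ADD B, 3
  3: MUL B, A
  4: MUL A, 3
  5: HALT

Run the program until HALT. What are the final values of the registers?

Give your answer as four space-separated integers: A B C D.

Answer: 0 0 -3 0

Derivation:
Step 1: PC=0 exec 'MUL A, 4'. After: A=0 B=0 C=0 D=0 ZF=1 PC=1
Step 2: PC=1 exec 'SUB C, 3'. After: A=0 B=0 C=-3 D=0 ZF=0 PC=2
Step 3: PC=2 exec 'ADD B, 3'. After: A=0 B=3 C=-3 D=0 ZF=0 PC=3
Step 4: PC=3 exec 'MUL B, A'. After: A=0 B=0 C=-3 D=0 ZF=1 PC=4
Step 5: PC=4 exec 'MUL A, 3'. After: A=0 B=0 C=-3 D=0 ZF=1 PC=5
Step 6: PC=5 exec 'HALT'. After: A=0 B=0 C=-3 D=0 ZF=1 PC=5 HALTED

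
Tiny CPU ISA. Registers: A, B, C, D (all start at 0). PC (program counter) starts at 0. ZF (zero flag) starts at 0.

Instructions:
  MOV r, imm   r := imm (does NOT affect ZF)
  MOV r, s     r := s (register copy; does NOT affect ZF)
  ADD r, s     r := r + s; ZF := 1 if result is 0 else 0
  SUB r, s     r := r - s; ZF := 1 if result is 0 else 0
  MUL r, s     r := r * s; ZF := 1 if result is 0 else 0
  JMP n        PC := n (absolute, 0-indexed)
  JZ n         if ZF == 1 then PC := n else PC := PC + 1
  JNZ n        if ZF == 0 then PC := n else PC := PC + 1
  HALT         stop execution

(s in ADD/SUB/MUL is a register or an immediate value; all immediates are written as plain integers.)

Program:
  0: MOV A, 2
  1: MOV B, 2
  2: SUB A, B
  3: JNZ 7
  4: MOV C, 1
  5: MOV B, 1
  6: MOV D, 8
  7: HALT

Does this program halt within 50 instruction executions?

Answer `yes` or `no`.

Step 1: PC=0 exec 'MOV A, 2'. After: A=2 B=0 C=0 D=0 ZF=0 PC=1
Step 2: PC=1 exec 'MOV B, 2'. After: A=2 B=2 C=0 D=0 ZF=0 PC=2
Step 3: PC=2 exec 'SUB A, B'. After: A=0 B=2 C=0 D=0 ZF=1 PC=3
Step 4: PC=3 exec 'JNZ 7'. After: A=0 B=2 C=0 D=0 ZF=1 PC=4
Step 5: PC=4 exec 'MOV C, 1'. After: A=0 B=2 C=1 D=0 ZF=1 PC=5
Step 6: PC=5 exec 'MOV B, 1'. After: A=0 B=1 C=1 D=0 ZF=1 PC=6
Step 7: PC=6 exec 'MOV D, 8'. After: A=0 B=1 C=1 D=8 ZF=1 PC=7
Step 8: PC=7 exec 'HALT'. After: A=0 B=1 C=1 D=8 ZF=1 PC=7 HALTED

Answer: yes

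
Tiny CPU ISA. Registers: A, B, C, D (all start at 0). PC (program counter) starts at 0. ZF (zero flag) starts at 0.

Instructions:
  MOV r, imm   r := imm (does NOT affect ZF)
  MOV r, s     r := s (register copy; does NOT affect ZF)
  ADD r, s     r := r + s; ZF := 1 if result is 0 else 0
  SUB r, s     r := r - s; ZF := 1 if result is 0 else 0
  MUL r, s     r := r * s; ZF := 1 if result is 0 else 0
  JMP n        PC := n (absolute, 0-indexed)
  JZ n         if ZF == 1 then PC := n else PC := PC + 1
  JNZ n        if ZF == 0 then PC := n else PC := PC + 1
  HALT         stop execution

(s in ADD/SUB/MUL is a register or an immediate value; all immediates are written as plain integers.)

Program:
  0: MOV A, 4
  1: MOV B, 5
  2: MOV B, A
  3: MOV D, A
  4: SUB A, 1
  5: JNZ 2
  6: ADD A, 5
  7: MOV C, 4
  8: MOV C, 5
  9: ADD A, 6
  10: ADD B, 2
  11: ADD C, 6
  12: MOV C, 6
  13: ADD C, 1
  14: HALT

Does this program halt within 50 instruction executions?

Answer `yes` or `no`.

Step 1: PC=0 exec 'MOV A, 4'. After: A=4 B=0 C=0 D=0 ZF=0 PC=1
Step 2: PC=1 exec 'MOV B, 5'. After: A=4 B=5 C=0 D=0 ZF=0 PC=2
Step 3: PC=2 exec 'MOV B, A'. After: A=4 B=4 C=0 D=0 ZF=0 PC=3
Step 4: PC=3 exec 'MOV D, A'. After: A=4 B=4 C=0 D=4 ZF=0 PC=4
Step 5: PC=4 exec 'SUB A, 1'. After: A=3 B=4 C=0 D=4 ZF=0 PC=5
Step 6: PC=5 exec 'JNZ 2'. After: A=3 B=4 C=0 D=4 ZF=0 PC=2
Step 7: PC=2 exec 'MOV B, A'. After: A=3 B=3 C=0 D=4 ZF=0 PC=3
Step 8: PC=3 exec 'MOV D, A'. After: A=3 B=3 C=0 D=3 ZF=0 PC=4
Step 9: PC=4 exec 'SUB A, 1'. After: A=2 B=3 C=0 D=3 ZF=0 PC=5
Step 10: PC=5 exec 'JNZ 2'. After: A=2 B=3 C=0 D=3 ZF=0 PC=2
Step 11: PC=2 exec 'MOV B, A'. After: A=2 B=2 C=0 D=3 ZF=0 PC=3
Step 12: PC=3 exec 'MOV D, A'. After: A=2 B=2 C=0 D=2 ZF=0 PC=4
Step 13: PC=4 exec 'SUB A, 1'. After: A=1 B=2 C=0 D=2 ZF=0 PC=5
Step 14: PC=5 exec 'JNZ 2'. After: A=1 B=2 C=0 D=2 ZF=0 PC=2
Step 15: PC=2 exec 'MOV B, A'. After: A=1 B=1 C=0 D=2 ZF=0 PC=3
Step 16: PC=3 exec 'MOV D, A'. After: A=1 B=1 C=0 D=1 ZF=0 PC=4
Step 17: PC=4 exec 'SUB A, 1'. After: A=0 B=1 C=0 D=1 ZF=1 PC=5
Step 18: PC=5 exec 'JNZ 2'. After: A=0 B=1 C=0 D=1 ZF=1 PC=6
Step 19: PC=6 exec 'ADD A, 5'. After: A=5 B=1 C=0 D=1 ZF=0 PC=7
Step 20: PC=7 exec 'MOV C, 4'. After: A=5 B=1 C=4 D=1 ZF=0 PC=8
Step 21: PC=8 exec 'MOV C, 5'. After: A=5 B=1 C=5 D=1 ZF=0 PC=9
Step 22: PC=9 exec 'ADD A, 6'. After: A=11 B=1 C=5 D=1 ZF=0 PC=10
Step 23: PC=10 exec 'ADD B, 2'. After: A=11 B=3 C=5 D=1 ZF=0 PC=11
Step 24: PC=11 exec 'ADD C, 6'. After: A=11 B=3 C=11 D=1 ZF=0 PC=12
Step 25: PC=12 exec 'MOV C, 6'. After: A=11 B=3 C=6 D=1 ZF=0 PC=13
Step 26: PC=13 exec 'ADD C, 1'. After: A=11 B=3 C=7 D=1 ZF=0 PC=14
Step 27: PC=14 exec 'HALT'. After: A=11 B=3 C=7 D=1 ZF=0 PC=14 HALTED

Answer: yes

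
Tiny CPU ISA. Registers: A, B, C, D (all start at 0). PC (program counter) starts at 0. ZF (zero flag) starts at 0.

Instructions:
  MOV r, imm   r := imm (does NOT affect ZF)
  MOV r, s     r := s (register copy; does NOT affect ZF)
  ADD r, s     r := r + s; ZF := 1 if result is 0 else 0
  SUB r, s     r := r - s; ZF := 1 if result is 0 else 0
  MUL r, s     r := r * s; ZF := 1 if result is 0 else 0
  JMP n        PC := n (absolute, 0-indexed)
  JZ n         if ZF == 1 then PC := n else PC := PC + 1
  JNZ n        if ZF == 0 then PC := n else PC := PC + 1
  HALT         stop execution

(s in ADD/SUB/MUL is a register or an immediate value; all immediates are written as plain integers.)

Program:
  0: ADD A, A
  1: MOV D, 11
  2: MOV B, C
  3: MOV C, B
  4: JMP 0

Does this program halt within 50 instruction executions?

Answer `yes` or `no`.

Step 1: PC=0 exec 'ADD A, A'. After: A=0 B=0 C=0 D=0 ZF=1 PC=1
Step 2: PC=1 exec 'MOV D, 11'. After: A=0 B=0 C=0 D=11 ZF=1 PC=2
Step 3: PC=2 exec 'MOV B, C'. After: A=0 B=0 C=0 D=11 ZF=1 PC=3
Step 4: PC=3 exec 'MOV C, B'. After: A=0 B=0 C=0 D=11 ZF=1 PC=4
Step 5: PC=4 exec 'JMP 0'. After: A=0 B=0 C=0 D=11 ZF=1 PC=0
Step 6: PC=0 exec 'ADD A, A'. After: A=0 B=0 C=0 D=11 ZF=1 PC=1
Step 7: PC=1 exec 'MOV D, 11'. After: A=0 B=0 C=0 D=11 ZF=1 PC=2
State after step 7 equals state after step 2: the program is in a cycle of length 5 and will never halt.

Answer: no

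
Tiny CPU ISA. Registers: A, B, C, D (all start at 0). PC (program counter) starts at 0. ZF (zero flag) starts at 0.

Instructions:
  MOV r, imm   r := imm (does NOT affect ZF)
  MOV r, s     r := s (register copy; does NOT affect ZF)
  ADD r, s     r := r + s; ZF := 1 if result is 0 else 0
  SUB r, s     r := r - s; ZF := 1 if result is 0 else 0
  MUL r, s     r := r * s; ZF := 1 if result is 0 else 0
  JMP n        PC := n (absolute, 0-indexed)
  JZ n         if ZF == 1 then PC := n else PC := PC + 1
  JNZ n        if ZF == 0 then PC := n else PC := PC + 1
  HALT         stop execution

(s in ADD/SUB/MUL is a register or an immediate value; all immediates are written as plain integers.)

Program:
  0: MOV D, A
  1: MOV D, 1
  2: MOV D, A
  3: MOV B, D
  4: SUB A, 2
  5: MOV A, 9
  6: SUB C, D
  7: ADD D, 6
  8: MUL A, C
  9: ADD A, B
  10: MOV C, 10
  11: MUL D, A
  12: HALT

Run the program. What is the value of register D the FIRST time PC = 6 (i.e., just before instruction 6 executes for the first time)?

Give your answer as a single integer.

Step 1: PC=0 exec 'MOV D, A'. After: A=0 B=0 C=0 D=0 ZF=0 PC=1
Step 2: PC=1 exec 'MOV D, 1'. After: A=0 B=0 C=0 D=1 ZF=0 PC=2
Step 3: PC=2 exec 'MOV D, A'. After: A=0 B=0 C=0 D=0 ZF=0 PC=3
Step 4: PC=3 exec 'MOV B, D'. After: A=0 B=0 C=0 D=0 ZF=0 PC=4
Step 5: PC=4 exec 'SUB A, 2'. After: A=-2 B=0 C=0 D=0 ZF=0 PC=5
Step 6: PC=5 exec 'MOV A, 9'. After: A=9 B=0 C=0 D=0 ZF=0 PC=6
First time PC=6: D=0

0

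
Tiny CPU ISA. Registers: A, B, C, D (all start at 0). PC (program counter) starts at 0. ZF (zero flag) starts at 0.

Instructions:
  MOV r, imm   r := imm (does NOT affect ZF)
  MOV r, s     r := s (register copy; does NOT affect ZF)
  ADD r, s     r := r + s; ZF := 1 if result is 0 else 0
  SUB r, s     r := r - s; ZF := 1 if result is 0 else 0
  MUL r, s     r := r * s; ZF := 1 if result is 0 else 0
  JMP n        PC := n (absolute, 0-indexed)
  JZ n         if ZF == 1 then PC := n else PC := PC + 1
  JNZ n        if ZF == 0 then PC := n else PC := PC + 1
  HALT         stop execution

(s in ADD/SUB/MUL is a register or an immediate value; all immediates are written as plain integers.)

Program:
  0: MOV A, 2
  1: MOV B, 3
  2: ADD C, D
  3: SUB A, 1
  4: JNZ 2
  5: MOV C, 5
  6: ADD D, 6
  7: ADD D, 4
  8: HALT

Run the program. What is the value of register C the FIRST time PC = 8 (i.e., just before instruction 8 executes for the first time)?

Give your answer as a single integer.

Step 1: PC=0 exec 'MOV A, 2'. After: A=2 B=0 C=0 D=0 ZF=0 PC=1
Step 2: PC=1 exec 'MOV B, 3'. After: A=2 B=3 C=0 D=0 ZF=0 PC=2
Step 3: PC=2 exec 'ADD C, D'. After: A=2 B=3 C=0 D=0 ZF=1 PC=3
Step 4: PC=3 exec 'SUB A, 1'. After: A=1 B=3 C=0 D=0 ZF=0 PC=4
Step 5: PC=4 exec 'JNZ 2'. After: A=1 B=3 C=0 D=0 ZF=0 PC=2
Step 6: PC=2 exec 'ADD C, D'. After: A=1 B=3 C=0 D=0 ZF=1 PC=3
Step 7: PC=3 exec 'SUB A, 1'. After: A=0 B=3 C=0 D=0 ZF=1 PC=4
Step 8: PC=4 exec 'JNZ 2'. After: A=0 B=3 C=0 D=0 ZF=1 PC=5
Step 9: PC=5 exec 'MOV C, 5'. After: A=0 B=3 C=5 D=0 ZF=1 PC=6
Step 10: PC=6 exec 'ADD D, 6'. After: A=0 B=3 C=5 D=6 ZF=0 PC=7
Step 11: PC=7 exec 'ADD D, 4'. After: A=0 B=3 C=5 D=10 ZF=0 PC=8
First time PC=8: C=5

5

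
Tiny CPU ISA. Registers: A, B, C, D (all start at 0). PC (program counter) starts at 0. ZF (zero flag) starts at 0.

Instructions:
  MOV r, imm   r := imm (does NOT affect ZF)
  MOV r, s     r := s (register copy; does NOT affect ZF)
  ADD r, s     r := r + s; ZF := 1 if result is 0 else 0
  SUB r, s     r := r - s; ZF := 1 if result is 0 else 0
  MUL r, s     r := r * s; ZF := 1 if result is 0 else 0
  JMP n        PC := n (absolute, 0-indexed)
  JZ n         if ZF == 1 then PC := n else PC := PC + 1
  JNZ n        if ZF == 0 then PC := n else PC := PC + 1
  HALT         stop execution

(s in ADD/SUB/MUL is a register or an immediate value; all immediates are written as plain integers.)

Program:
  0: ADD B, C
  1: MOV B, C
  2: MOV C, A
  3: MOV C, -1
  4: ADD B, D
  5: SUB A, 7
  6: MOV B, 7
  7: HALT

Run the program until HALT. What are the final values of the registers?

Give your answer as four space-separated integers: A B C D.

Step 1: PC=0 exec 'ADD B, C'. After: A=0 B=0 C=0 D=0 ZF=1 PC=1
Step 2: PC=1 exec 'MOV B, C'. After: A=0 B=0 C=0 D=0 ZF=1 PC=2
Step 3: PC=2 exec 'MOV C, A'. After: A=0 B=0 C=0 D=0 ZF=1 PC=3
Step 4: PC=3 exec 'MOV C, -1'. After: A=0 B=0 C=-1 D=0 ZF=1 PC=4
Step 5: PC=4 exec 'ADD B, D'. After: A=0 B=0 C=-1 D=0 ZF=1 PC=5
Step 6: PC=5 exec 'SUB A, 7'. After: A=-7 B=0 C=-1 D=0 ZF=0 PC=6
Step 7: PC=6 exec 'MOV B, 7'. After: A=-7 B=7 C=-1 D=0 ZF=0 PC=7
Step 8: PC=7 exec 'HALT'. After: A=-7 B=7 C=-1 D=0 ZF=0 PC=7 HALTED

Answer: -7 7 -1 0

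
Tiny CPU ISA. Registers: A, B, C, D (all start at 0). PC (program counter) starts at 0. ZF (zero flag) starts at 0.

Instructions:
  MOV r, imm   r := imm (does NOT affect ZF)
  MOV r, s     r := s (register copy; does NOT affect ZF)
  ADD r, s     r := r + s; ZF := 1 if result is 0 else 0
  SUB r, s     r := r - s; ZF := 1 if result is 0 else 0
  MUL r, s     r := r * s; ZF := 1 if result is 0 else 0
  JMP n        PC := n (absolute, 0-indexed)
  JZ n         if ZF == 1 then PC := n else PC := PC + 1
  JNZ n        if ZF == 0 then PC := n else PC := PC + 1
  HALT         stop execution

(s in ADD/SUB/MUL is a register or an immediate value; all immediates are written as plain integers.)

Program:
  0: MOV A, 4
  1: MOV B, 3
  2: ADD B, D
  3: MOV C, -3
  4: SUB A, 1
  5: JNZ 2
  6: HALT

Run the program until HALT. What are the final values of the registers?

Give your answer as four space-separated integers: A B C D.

Answer: 0 3 -3 0

Derivation:
Step 1: PC=0 exec 'MOV A, 4'. After: A=4 B=0 C=0 D=0 ZF=0 PC=1
Step 2: PC=1 exec 'MOV B, 3'. After: A=4 B=3 C=0 D=0 ZF=0 PC=2
Step 3: PC=2 exec 'ADD B, D'. After: A=4 B=3 C=0 D=0 ZF=0 PC=3
Step 4: PC=3 exec 'MOV C, -3'. After: A=4 B=3 C=-3 D=0 ZF=0 PC=4
Step 5: PC=4 exec 'SUB A, 1'. After: A=3 B=3 C=-3 D=0 ZF=0 PC=5
Step 6: PC=5 exec 'JNZ 2'. After: A=3 B=3 C=-3 D=0 ZF=0 PC=2
Step 7: PC=2 exec 'ADD B, D'. After: A=3 B=3 C=-3 D=0 ZF=0 PC=3
Step 8: PC=3 exec 'MOV C, -3'. After: A=3 B=3 C=-3 D=0 ZF=0 PC=4
Step 9: PC=4 exec 'SUB A, 1'. After: A=2 B=3 C=-3 D=0 ZF=0 PC=5
Step 10: PC=5 exec 'JNZ 2'. After: A=2 B=3 C=-3 D=0 ZF=0 PC=2
Step 11: PC=2 exec 'ADD B, D'. After: A=2 B=3 C=-3 D=0 ZF=0 PC=3
Step 12: PC=3 exec 'MOV C, -3'. After: A=2 B=3 C=-3 D=0 ZF=0 PC=4
Step 13: PC=4 exec 'SUB A, 1'. After: A=1 B=3 C=-3 D=0 ZF=0 PC=5
Step 14: PC=5 exec 'JNZ 2'. After: A=1 B=3 C=-3 D=0 ZF=0 PC=2
Step 15: PC=2 exec 'ADD B, D'. After: A=1 B=3 C=-3 D=0 ZF=0 PC=3
Step 16: PC=3 exec 'MOV C, -3'. After: A=1 B=3 C=-3 D=0 ZF=0 PC=4
Step 17: PC=4 exec 'SUB A, 1'. After: A=0 B=3 C=-3 D=0 ZF=1 PC=5
Step 18: PC=5 exec 'JNZ 2'. After: A=0 B=3 C=-3 D=0 ZF=1 PC=6
Step 19: PC=6 exec 'HALT'. After: A=0 B=3 C=-3 D=0 ZF=1 PC=6 HALTED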